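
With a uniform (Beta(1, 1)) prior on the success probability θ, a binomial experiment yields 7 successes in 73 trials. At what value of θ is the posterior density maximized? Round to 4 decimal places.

Posterior: Beta(1+7, 1+66) = Beta(8, 67).
Mode = (8−1)/(8+67−2) = 7/73 = 0.0959.
With a flat prior the MAP equals the MLE, 7/73.
Mean = 8/(8+67) = 8/75 = 0.1067.
This is the posterior mode — the MAP estimate.

0.0959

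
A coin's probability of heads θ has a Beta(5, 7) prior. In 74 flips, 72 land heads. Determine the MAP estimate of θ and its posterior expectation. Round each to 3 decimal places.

Posterior: Beta(5+72, 7+2) = Beta(77, 9).
Mode = (77−1)/(77+9−2) = 76/84 = 0.905.
Mean = 77/(77+9) = 77/86 = 0.895.

MAP estimate = 0.905, posterior expectation = 0.895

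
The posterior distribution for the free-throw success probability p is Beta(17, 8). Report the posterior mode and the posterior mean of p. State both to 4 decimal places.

MAP = 0.6957; posterior mean = 0.6800

Mode = (17−1)/(17+8−2) = 16/23 = 0.6957.
Mean = 17/(17+8) = 17/25 = 0.6800.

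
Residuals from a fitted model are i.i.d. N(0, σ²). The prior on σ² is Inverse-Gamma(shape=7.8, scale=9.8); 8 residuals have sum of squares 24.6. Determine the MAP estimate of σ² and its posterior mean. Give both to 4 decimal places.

Posterior: Inverse-Gamma(shape = 7.8+8/2 = 11.8, scale = 9.8+24.6/2 = 22.1).
Mode = β/(α+1) = 22.1/12.8 = 1.7266.
Mean = β/(α−1) = 22.1/10.8 = 2.0463.

σ²_MAP = 1.7266, E[σ²|data] = 2.0463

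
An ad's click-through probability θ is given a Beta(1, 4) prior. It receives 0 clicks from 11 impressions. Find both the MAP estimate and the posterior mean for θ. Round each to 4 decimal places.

Posterior: Beta(1+0, 4+11) = Beta(1, 15).
Since α = 1 ≤ 1 and β > 1, the Beta density is monotone decreasing on [0,1]; the mode is at 0.
Mean = 1/(1+15) = 0.0625.

MAP = 0.0000, posterior mean = 0.0625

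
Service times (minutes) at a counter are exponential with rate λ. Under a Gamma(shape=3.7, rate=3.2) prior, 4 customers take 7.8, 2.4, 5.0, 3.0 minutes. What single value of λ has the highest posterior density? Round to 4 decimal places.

Σ times = 18.2. Posterior: Gamma(shape = 3.7+4 = 7.7, rate = 3.2+18.2 = 21.4).
Mode = (α−1)/β = 6.7/21.4 = 0.3131.
Mean = α/β = 7.7/21.4 = 0.3598.
This is the posterior mode — the MAP estimate.

0.3131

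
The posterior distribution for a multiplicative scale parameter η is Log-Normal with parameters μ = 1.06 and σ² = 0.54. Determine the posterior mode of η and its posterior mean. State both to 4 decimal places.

Mode = exp(μ − σ²) = exp(0.52) = 1.6820.
Mean = exp(μ + σ²/2) = exp(1.330) = 3.7810.

MAP = 1.6820; posterior mean = 3.7810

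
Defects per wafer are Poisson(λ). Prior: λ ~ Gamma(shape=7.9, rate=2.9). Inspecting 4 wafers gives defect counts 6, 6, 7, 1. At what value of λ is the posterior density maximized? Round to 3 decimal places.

Σ counts = 20. Posterior: Gamma(shape = 7.9+20 = 27.9, rate = 2.9+4 = 6.9).
Mode = (α−1)/β = 26.9/6.9 = 3.899.
Mean = α/β = 27.9/6.9 = 4.043.
This is the posterior mode — the MAP estimate.

3.899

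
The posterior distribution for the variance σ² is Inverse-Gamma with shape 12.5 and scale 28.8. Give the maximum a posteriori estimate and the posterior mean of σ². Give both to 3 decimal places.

Mode = β/(α+1) = 28.8/13.5 = 2.133.
Mean = β/(α−1) = 28.8/11.5 = 2.504.

maximum a posteriori estimate = 2.133, posterior mean = 2.504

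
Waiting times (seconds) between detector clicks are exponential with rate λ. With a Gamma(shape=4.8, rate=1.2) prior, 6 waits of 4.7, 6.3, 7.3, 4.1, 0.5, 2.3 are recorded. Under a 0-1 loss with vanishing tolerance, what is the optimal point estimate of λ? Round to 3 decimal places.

0.371

Σ times = 25.2. Posterior: Gamma(shape = 4.8+6 = 10.8, rate = 1.2+25.2 = 26.4).
Mode = (α−1)/β = 9.8/26.4 = 0.371.
Mean = α/β = 10.8/26.4 = 0.409.
This is the posterior mode — the MAP estimate.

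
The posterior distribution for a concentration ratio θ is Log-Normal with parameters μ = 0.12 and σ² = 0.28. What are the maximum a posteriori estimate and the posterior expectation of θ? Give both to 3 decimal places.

MAP = 0.852; posterior mean = 1.297

Mode = exp(μ − σ²) = exp(-0.16) = 0.852.
Mean = exp(μ + σ²/2) = exp(0.260) = 1.297.
The mean is pulled above the mode by the posterior's right skew.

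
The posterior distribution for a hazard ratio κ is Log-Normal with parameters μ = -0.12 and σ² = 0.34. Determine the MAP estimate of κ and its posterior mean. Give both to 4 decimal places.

Mode = exp(μ − σ²) = exp(-0.46) = 0.6313.
Mean = exp(μ + σ²/2) = exp(0.050) = 1.0513.
Mean > mode: the posterior has a right tail.

MAP = 0.6313; posterior mean = 1.0513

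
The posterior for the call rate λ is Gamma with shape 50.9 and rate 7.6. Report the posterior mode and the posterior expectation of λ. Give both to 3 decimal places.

Mode = (α−1)/β = 49.9/7.6 = 6.566.
Mean = α/β = 50.9/7.6 = 6.697.
Mean > mode: the posterior has a right tail.

λ_MAP = 6.566, E[λ|data] = 6.697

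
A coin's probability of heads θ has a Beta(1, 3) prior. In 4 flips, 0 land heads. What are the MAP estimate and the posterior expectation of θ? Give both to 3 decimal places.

Posterior: Beta(1+0, 3+4) = Beta(1, 7).
Since α = 1 ≤ 1 and β > 1, the Beta density is monotone decreasing on [0,1]; the mode is at 0.
Mean = 1/(1+7) = 0.125.
Mean > mode: the posterior has a right tail.

MAP: 0.000. Posterior mean: 0.125.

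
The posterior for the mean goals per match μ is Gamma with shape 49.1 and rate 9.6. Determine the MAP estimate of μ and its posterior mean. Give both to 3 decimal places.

Mode = (α−1)/β = 48.1/9.6 = 5.010.
Mean = α/β = 49.1/9.6 = 5.115.
Mean > mode: the posterior has a right tail.

MAP estimate = 5.010, posterior mean = 5.115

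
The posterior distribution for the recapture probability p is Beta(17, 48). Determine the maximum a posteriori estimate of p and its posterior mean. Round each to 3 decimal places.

MAP: 0.254. Posterior mean: 0.262.

Mode = (17−1)/(17+48−2) = 16/63 = 0.254.
Mean = 17/(17+48) = 17/65 = 0.262.
Mean > mode: the posterior has a right tail.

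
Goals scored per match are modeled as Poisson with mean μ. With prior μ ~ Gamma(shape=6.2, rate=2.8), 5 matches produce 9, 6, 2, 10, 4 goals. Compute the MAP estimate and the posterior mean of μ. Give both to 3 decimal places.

MAP: 4.641. Posterior mean: 4.769.

Σ counts = 31. Posterior: Gamma(shape = 6.2+31 = 37.2, rate = 2.8+5 = 7.8).
Mode = (α−1)/β = 36.2/7.8 = 4.641.
Mean = α/β = 37.2/7.8 = 4.769.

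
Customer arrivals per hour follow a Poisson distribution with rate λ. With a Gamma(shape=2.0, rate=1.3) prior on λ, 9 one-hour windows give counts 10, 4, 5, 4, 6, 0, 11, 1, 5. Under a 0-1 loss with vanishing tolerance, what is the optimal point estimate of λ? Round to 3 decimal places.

4.563

Σ counts = 46. Posterior: Gamma(shape = 2.0+46 = 48.0, rate = 1.3+9 = 10.3).
Mode = (α−1)/β = 47.0/10.3 = 4.563.
Mean = α/β = 48.0/10.3 = 4.660.
This is the posterior mode — the MAP estimate.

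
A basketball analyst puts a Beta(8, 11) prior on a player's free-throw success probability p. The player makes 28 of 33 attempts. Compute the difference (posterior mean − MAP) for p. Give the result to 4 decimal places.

Posterior: Beta(8+28, 11+5) = Beta(36, 16).
Mode = (36−1)/(36+16−2) = 35/50 = 0.7000.
Mean = 36/(36+16) = 36/52 = 0.6923.
Difference = 0.6923 − 0.7000 = -0.0077.
Mode > mean: the posterior has a left tail.

-0.0077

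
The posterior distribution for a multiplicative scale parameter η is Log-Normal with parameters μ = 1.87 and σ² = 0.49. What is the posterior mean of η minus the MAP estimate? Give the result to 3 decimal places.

4.315

Mode = exp(μ − σ²) = exp(1.38) = 3.975.
Mean = exp(μ + σ²/2) = exp(2.115) = 8.290.
Difference = 8.290 − 3.975 = 4.315.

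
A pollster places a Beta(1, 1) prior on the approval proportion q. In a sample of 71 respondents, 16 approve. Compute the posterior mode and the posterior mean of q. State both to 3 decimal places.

MAP: 0.225. Posterior mean: 0.233.

Posterior: Beta(1+16, 1+55) = Beta(17, 56).
Mode = (17−1)/(17+56−2) = 16/71 = 0.225.
With a flat prior the MAP equals the MLE, 16/71.
Mean = 17/(17+56) = 17/73 = 0.233.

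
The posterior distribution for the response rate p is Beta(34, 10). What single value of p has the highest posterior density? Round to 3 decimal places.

0.786

Mode = (34−1)/(34+10−2) = 33/42 = 0.786.
Mean = 34/(34+10) = 34/44 = 0.773.
This is the posterior mode — the MAP estimate.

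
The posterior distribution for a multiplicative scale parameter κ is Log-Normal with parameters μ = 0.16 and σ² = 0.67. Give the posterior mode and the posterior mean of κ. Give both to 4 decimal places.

Mode = exp(μ − σ²) = exp(-0.51) = 0.6005.
Mean = exp(μ + σ²/2) = exp(0.495) = 1.6405.
The posterior is right-skewed, so the mean exceeds the mode.

posterior mode = 0.6005, posterior mean = 1.6405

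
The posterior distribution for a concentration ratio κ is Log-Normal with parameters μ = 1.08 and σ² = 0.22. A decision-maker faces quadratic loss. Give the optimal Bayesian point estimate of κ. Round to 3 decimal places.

Mode = exp(μ − σ²) = exp(0.86) = 2.363.
Mean = exp(μ + σ²/2) = exp(1.190) = 3.287.
Quadratic loss ⇒ the optimal estimator is the posterior mean.

3.287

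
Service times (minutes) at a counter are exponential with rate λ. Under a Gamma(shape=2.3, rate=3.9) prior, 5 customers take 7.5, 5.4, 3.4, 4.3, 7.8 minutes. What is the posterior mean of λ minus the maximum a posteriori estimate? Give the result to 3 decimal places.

0.031

Σ times = 28.4. Posterior: Gamma(shape = 2.3+5 = 7.3, rate = 3.9+28.4 = 32.3).
Mode = (α−1)/β = 6.3/32.3 = 0.195.
Mean = α/β = 7.3/32.3 = 0.226.
Difference = 0.226 − 0.195 = 0.031.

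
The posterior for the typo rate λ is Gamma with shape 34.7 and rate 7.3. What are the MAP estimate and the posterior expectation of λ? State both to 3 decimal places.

MAP = 4.616; posterior mean = 4.753

Mode = (α−1)/β = 33.7/7.3 = 4.616.
Mean = α/β = 34.7/7.3 = 4.753.
The posterior is right-skewed, so the mean exceeds the mode.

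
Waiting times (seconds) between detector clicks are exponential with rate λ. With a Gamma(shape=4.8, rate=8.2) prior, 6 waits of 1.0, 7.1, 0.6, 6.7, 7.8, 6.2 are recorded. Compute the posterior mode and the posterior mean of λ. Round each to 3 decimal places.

MAP = 0.261, posterior mean = 0.287

Σ times = 29.4. Posterior: Gamma(shape = 4.8+6 = 10.8, rate = 8.2+29.4 = 37.6).
Mode = (α−1)/β = 9.8/37.6 = 0.261.
Mean = α/β = 10.8/37.6 = 0.287.
The mean is pulled above the mode by the posterior's right skew.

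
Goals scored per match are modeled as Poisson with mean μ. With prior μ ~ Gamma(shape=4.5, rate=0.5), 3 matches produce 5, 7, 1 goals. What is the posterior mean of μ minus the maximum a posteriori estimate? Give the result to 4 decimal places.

Σ counts = 13. Posterior: Gamma(shape = 4.5+13 = 17.5, rate = 0.5+3 = 3.5).
Mode = (α−1)/β = 16.5/3.5 = 4.7143.
Mean = α/β = 17.5/3.5 = 5.0000.
Difference = 5.0000 − 4.7143 = 0.2857.
The posterior is right-skewed, so the mean exceeds the mode.

0.2857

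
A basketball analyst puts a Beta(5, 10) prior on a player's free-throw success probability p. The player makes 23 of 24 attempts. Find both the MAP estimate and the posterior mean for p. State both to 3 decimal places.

Posterior: Beta(5+23, 10+1) = Beta(28, 11).
Mode = (28−1)/(28+11−2) = 27/37 = 0.730.
Mean = 28/(28+11) = 28/39 = 0.718.

p_MAP = 0.730, E[p|data] = 0.718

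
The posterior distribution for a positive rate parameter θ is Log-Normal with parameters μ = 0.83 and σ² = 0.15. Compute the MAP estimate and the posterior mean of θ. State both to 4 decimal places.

MAP: 1.9739. Posterior mean: 2.4719.

Mode = exp(μ − σ²) = exp(0.68) = 1.9739.
Mean = exp(μ + σ²/2) = exp(0.905) = 2.4719.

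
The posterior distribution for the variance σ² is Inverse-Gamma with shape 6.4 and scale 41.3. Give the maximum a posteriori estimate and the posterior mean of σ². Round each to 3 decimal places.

MAP = 5.581; posterior mean = 7.648

Mode = β/(α+1) = 41.3/7.4 = 5.581.
Mean = β/(α−1) = 41.3/5.4 = 7.648.
Mean > mode: the posterior has a right tail.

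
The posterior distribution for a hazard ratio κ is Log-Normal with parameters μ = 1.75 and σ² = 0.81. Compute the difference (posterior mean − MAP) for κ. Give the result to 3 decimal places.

Mode = exp(μ − σ²) = exp(0.94) = 2.560.
Mean = exp(μ + σ²/2) = exp(2.155) = 8.628.
Difference = 8.628 − 2.560 = 6.068.
Right-skewed posterior ⇒ mode < mean.

6.068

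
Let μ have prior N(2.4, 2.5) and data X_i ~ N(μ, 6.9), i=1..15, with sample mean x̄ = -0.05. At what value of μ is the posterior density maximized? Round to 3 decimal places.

Posterior for μ is Normal. Precision-weighted mean: (1/2.5·2.4 + 15/6.9·-0.05) / (1/2.5 + 15/6.9) = 0.331.
A Normal posterior is symmetric, so mode = mean.
This is the posterior mode — the MAP estimate.

0.331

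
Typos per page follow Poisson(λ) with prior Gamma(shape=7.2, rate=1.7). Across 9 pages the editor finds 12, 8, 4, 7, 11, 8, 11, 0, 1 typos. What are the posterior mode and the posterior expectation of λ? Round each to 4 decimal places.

λ_MAP = 6.3738, E[λ|data] = 6.4673

Σ counts = 62. Posterior: Gamma(shape = 7.2+62 = 69.2, rate = 1.7+9 = 10.7).
Mode = (α−1)/β = 68.2/10.7 = 6.3738.
Mean = α/β = 69.2/10.7 = 6.4673.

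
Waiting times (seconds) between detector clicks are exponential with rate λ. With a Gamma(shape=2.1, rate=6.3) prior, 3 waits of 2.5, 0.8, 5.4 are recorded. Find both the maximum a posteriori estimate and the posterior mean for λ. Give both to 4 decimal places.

Σ times = 8.7. Posterior: Gamma(shape = 2.1+3 = 5.1, rate = 6.3+8.7 = 15.0).
Mode = (α−1)/β = 4.1/15.0 = 0.2733.
Mean = α/β = 5.1/15.0 = 0.3400.

λ_MAP = 0.2733, E[λ|data] = 0.3400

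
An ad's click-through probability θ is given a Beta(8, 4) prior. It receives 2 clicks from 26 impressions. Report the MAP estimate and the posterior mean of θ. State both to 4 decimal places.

Posterior: Beta(8+2, 4+24) = Beta(10, 28).
Mode = (10−1)/(10+28−2) = 9/36 = 0.2500.
Mean = 10/(10+28) = 10/38 = 0.2632.

θ_MAP = 0.2500, E[θ|data] = 0.2632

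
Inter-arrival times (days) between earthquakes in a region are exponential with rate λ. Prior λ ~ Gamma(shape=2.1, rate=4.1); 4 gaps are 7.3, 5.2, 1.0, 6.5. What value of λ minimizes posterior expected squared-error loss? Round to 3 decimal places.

Σ times = 20.0. Posterior: Gamma(shape = 2.1+4 = 6.1, rate = 4.1+20.0 = 24.1).
Mode = (α−1)/β = 5.1/24.1 = 0.212.
Mean = α/β = 6.1/24.1 = 0.253.
Squared-error loss ⇒ the optimal estimator is the posterior mean.

0.253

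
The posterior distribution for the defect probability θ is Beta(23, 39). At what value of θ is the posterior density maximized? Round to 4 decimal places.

Mode = (23−1)/(23+39−2) = 22/60 = 0.3667.
Mean = 23/(23+39) = 23/62 = 0.3710.
This is the posterior mode — the MAP estimate.

0.3667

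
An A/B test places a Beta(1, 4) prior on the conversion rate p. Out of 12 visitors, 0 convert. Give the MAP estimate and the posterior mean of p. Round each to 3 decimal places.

Posterior: Beta(1+0, 4+12) = Beta(1, 16).
Since α = 1 ≤ 1 and β > 1, the Beta density is monotone decreasing on [0,1]; the mode is at 0.
Mean = 1/(1+16) = 0.059.

MAP estimate = 0.000, posterior mean = 0.059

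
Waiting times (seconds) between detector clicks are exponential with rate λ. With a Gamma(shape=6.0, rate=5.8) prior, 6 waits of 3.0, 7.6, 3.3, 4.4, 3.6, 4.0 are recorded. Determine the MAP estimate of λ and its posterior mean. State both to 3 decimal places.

Σ times = 25.9. Posterior: Gamma(shape = 6.0+6 = 12.0, rate = 5.8+25.9 = 31.7).
Mode = (α−1)/β = 11.0/31.7 = 0.347.
Mean = α/β = 12.0/31.7 = 0.379.

MAP = 0.347; posterior mean = 0.379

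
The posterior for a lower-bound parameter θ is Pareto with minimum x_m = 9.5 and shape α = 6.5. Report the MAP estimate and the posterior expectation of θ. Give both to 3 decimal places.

MAP estimate = 9.500, posterior expectation = 11.227

The Pareto density is strictly decreasing on [x_m, ∞), so the mode is x_m = 9.500.
Mean = α·x_m/(α−1) = 6.5·9.5/5.5 = 11.227.
Right-skewed posterior ⇒ mode < mean.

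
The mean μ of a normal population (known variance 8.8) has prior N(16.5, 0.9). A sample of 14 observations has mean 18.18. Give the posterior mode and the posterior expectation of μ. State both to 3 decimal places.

MAP = 17.489, posterior mean = 17.489

Posterior for μ is Normal. Precision-weighted mean: (1/0.9·16.5 + 14/8.8·18.18) / (1/0.9 + 14/8.8) = 17.489.
A Normal posterior is symmetric, so mode = mean.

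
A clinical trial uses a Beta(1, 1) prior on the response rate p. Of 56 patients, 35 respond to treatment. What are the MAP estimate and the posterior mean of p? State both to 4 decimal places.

MAP = 0.6250, posterior mean = 0.6207

Posterior: Beta(1+35, 1+21) = Beta(36, 22).
Mode = (36−1)/(36+22−2) = 35/56 = 0.6250.
Mean = 36/(36+22) = 36/58 = 0.6207.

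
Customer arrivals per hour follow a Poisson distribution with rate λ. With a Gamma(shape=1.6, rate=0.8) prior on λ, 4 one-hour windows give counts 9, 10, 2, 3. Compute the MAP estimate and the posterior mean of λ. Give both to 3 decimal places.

Σ counts = 24. Posterior: Gamma(shape = 1.6+24 = 25.6, rate = 0.8+4 = 4.8).
Mode = (α−1)/β = 24.6/4.8 = 5.125.
Mean = α/β = 25.6/4.8 = 5.333.

λ_MAP = 5.125, E[λ|data] = 5.333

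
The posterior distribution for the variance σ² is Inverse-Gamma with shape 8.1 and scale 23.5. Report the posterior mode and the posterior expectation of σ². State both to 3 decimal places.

Mode = β/(α+1) = 23.5/9.1 = 2.582.
Mean = β/(α−1) = 23.5/7.1 = 3.310.

MAP: 2.582. Posterior mean: 3.310.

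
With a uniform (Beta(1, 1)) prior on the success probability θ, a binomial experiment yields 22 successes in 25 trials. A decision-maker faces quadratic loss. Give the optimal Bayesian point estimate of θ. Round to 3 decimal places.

0.852

Posterior: Beta(1+22, 1+3) = Beta(23, 4).
Mode = (23−1)/(23+4−2) = 22/25 = 0.880.
With a flat prior the MAP equals the MLE, 22/25.
Mean = 23/(23+4) = 23/27 = 0.852.
Quadratic loss ⇒ the optimal estimator is the posterior mean.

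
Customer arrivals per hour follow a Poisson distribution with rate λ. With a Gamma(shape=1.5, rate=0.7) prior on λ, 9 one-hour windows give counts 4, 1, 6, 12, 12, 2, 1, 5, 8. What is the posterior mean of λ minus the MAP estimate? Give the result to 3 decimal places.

Σ counts = 51. Posterior: Gamma(shape = 1.5+51 = 52.5, rate = 0.7+9 = 9.7).
Mode = (α−1)/β = 51.5/9.7 = 5.309.
Mean = α/β = 52.5/9.7 = 5.412.
Difference = 5.412 − 5.309 = 0.103.
Right-skewed posterior ⇒ mode < mean.

0.103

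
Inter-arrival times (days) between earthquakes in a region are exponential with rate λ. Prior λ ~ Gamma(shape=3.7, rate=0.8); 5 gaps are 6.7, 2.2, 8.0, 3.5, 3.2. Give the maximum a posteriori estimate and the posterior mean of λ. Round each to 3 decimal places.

Σ times = 23.6. Posterior: Gamma(shape = 3.7+5 = 8.7, rate = 0.8+23.6 = 24.4).
Mode = (α−1)/β = 7.7/24.4 = 0.316.
Mean = α/β = 8.7/24.4 = 0.357.

MAP = 0.316; posterior mean = 0.357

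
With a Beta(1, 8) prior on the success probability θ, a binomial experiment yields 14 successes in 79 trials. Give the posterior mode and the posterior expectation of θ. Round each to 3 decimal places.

Posterior: Beta(1+14, 8+65) = Beta(15, 73).
Mode = (15−1)/(15+73−2) = 14/86 = 0.163.
Mean = 15/(15+73) = 15/88 = 0.170.
Mean > mode: the posterior has a right tail.

θ_MAP = 0.163, E[θ|data] = 0.170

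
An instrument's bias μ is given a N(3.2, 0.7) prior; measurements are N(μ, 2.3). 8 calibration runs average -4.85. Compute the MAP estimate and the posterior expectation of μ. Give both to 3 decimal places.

Posterior for μ is Normal. Precision-weighted mean: (1/0.7·3.2 + 8/2.3·-4.85) / (1/0.7 + 8/2.3) = -2.506.
A Normal posterior is symmetric, so mode = mean.

μ_MAP = -2.506, E[μ|data] = -2.506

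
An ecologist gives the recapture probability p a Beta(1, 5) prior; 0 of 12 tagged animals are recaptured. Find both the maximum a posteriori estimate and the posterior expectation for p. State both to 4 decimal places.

MAP: 0.0000. Posterior mean: 0.0556.

Posterior: Beta(1+0, 5+12) = Beta(1, 17).
Since α = 1 ≤ 1 and β > 1, the Beta density is monotone decreasing on [0,1]; the mode is at 0.
Mean = 1/(1+17) = 0.0556.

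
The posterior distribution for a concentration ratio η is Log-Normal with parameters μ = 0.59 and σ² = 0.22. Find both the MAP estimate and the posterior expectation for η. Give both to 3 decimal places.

MAP = 1.448, posterior mean = 2.014

Mode = exp(μ − σ²) = exp(0.37) = 1.448.
Mean = exp(μ + σ²/2) = exp(0.700) = 2.014.
The mean is pulled above the mode by the posterior's right skew.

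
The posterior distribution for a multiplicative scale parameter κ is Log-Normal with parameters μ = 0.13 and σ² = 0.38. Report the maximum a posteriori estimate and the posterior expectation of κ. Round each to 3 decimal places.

MAP: 0.779. Posterior mean: 1.377.

Mode = exp(μ − σ²) = exp(-0.25) = 0.779.
Mean = exp(μ + σ²/2) = exp(0.320) = 1.377.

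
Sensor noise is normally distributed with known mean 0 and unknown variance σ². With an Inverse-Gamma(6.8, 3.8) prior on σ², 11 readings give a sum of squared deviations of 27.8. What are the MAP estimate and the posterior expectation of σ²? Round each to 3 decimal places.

MAP: 1.331. Posterior mean: 1.566.

Posterior: Inverse-Gamma(shape = 6.8+11/2 = 12.3, scale = 3.8+27.8/2 = 17.7).
Mode = β/(α+1) = 17.7/13.3 = 1.331.
Mean = β/(α−1) = 17.7/11.3 = 1.566.
The posterior is right-skewed, so the mean exceeds the mode.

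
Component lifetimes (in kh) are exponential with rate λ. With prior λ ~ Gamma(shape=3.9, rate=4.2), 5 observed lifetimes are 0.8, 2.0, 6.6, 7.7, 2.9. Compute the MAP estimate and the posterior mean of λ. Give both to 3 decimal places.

λ_MAP = 0.326, E[λ|data] = 0.368

Σ times = 20.0. Posterior: Gamma(shape = 3.9+5 = 8.9, rate = 4.2+20.0 = 24.2).
Mode = (α−1)/β = 7.9/24.2 = 0.326.
Mean = α/β = 8.9/24.2 = 0.368.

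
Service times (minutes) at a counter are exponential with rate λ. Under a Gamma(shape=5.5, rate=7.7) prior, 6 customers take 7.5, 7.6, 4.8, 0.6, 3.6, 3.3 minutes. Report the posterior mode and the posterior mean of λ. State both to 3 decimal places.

MAP: 0.299. Posterior mean: 0.328.

Σ times = 27.4. Posterior: Gamma(shape = 5.5+6 = 11.5, rate = 7.7+27.4 = 35.1).
Mode = (α−1)/β = 10.5/35.1 = 0.299.
Mean = α/β = 11.5/35.1 = 0.328.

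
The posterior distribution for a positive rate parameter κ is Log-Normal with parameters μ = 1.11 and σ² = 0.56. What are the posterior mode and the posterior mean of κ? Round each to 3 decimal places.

MAP: 1.733. Posterior mean: 4.015.

Mode = exp(μ − σ²) = exp(0.55) = 1.733.
Mean = exp(μ + σ²/2) = exp(1.390) = 4.015.
Mean > mode: the posterior has a right tail.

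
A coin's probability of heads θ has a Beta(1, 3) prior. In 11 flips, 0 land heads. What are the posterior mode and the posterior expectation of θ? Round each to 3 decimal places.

Posterior: Beta(1+0, 3+11) = Beta(1, 14).
Since α = 1 ≤ 1 and β > 1, the Beta density is monotone decreasing on [0,1]; the mode is at 0.
Mean = 1/(1+14) = 0.067.
Right-skewed posterior ⇒ mode < mean.

MAP = 0.000; posterior mean = 0.067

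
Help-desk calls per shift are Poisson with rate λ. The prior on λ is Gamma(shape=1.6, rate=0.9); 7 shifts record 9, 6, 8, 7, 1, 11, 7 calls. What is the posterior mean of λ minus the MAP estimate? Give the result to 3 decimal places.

Σ counts = 49. Posterior: Gamma(shape = 1.6+49 = 50.6, rate = 0.9+7 = 7.9).
Mode = (α−1)/β = 49.6/7.9 = 6.278.
Mean = α/β = 50.6/7.9 = 6.405.
Difference = 6.405 − 6.278 = 0.127.

0.127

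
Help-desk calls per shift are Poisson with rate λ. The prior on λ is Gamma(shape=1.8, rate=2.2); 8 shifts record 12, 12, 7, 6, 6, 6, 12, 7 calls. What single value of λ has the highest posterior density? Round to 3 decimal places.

Σ counts = 68. Posterior: Gamma(shape = 1.8+68 = 69.8, rate = 2.2+8 = 10.2).
Mode = (α−1)/β = 68.8/10.2 = 6.745.
Mean = α/β = 69.8/10.2 = 6.843.
This is the posterior mode — the MAP estimate.

6.745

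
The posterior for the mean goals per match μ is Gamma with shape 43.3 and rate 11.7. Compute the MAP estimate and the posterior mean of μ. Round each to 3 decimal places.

Mode = (α−1)/β = 42.3/11.7 = 3.615.
Mean = α/β = 43.3/11.7 = 3.701.

MAP estimate = 3.615, posterior mean = 3.701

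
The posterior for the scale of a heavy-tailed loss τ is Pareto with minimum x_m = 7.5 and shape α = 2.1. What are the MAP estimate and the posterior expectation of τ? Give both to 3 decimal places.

The Pareto density is strictly decreasing on [x_m, ∞), so the mode is x_m = 7.500.
Mean = α·x_m/(α−1) = 2.1·7.5/1.1 = 14.318.

MAP = 7.500; posterior mean = 14.318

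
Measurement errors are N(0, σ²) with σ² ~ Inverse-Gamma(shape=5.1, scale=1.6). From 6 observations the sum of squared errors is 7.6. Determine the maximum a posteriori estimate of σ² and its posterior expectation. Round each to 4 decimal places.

σ²_MAP = 0.5934, E[σ²|data] = 0.7606

Posterior: Inverse-Gamma(shape = 5.1+6/2 = 8.1, scale = 1.6+7.6/2 = 5.4).
Mode = β/(α+1) = 5.4/9.1 = 0.5934.
Mean = β/(α−1) = 5.4/7.1 = 0.7606.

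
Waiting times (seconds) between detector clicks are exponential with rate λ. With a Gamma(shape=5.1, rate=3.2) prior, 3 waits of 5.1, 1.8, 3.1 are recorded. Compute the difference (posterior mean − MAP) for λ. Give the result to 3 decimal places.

Σ times = 10.0. Posterior: Gamma(shape = 5.1+3 = 8.1, rate = 3.2+10.0 = 13.2).
Mode = (α−1)/β = 7.1/13.2 = 0.538.
Mean = α/β = 8.1/13.2 = 0.614.
Difference = 0.614 − 0.538 = 0.076.

0.076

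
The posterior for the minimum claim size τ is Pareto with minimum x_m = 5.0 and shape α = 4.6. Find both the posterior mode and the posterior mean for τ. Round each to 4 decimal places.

τ_MAP = 5.0000, E[τ|data] = 6.3889

The Pareto density is strictly decreasing on [x_m, ∞), so the mode is x_m = 5.0000.
Mean = α·x_m/(α−1) = 4.6·5.0/3.6 = 6.3889.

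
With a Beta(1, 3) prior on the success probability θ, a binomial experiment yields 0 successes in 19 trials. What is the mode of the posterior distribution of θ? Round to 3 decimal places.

0.000

Posterior: Beta(1+0, 3+19) = Beta(1, 22).
Since α = 1 ≤ 1 and β > 1, the Beta density is monotone decreasing on [0,1]; the mode is at 0.
Mean = 1/(1+22) = 0.043.
This is the posterior mode — the MAP estimate.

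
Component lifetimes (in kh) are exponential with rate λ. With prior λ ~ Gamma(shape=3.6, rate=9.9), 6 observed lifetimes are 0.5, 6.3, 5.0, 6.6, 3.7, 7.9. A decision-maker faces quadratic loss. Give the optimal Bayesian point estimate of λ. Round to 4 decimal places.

0.2406

Σ times = 30.0. Posterior: Gamma(shape = 3.6+6 = 9.6, rate = 9.9+30.0 = 39.9).
Mode = (α−1)/β = 8.6/39.9 = 0.2155.
Mean = α/β = 9.6/39.9 = 0.2406.
Quadratic loss ⇒ the optimal estimator is the posterior mean.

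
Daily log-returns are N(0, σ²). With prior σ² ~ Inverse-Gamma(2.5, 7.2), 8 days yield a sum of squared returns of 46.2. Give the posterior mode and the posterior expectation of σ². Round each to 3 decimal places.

posterior mode = 4.040, posterior expectation = 5.509

Posterior: Inverse-Gamma(shape = 2.5+8/2 = 6.5, scale = 7.2+46.2/2 = 30.3).
Mode = β/(α+1) = 30.3/7.5 = 4.040.
Mean = β/(α−1) = 30.3/5.5 = 5.509.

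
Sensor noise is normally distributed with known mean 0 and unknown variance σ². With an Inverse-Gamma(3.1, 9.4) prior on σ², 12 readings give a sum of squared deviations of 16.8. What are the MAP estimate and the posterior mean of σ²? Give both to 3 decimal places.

MAP estimate = 1.762, posterior mean = 2.198

Posterior: Inverse-Gamma(shape = 3.1+12/2 = 9.1, scale = 9.4+16.8/2 = 17.8).
Mode = β/(α+1) = 17.8/10.1 = 1.762.
Mean = β/(α−1) = 17.8/8.1 = 2.198.
The mean is pulled above the mode by the posterior's right skew.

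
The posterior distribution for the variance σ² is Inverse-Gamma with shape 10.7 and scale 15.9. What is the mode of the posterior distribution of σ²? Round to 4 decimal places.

Mode = β/(α+1) = 15.9/11.7 = 1.3590.
Mean = β/(α−1) = 15.9/9.7 = 1.6392.
This is the posterior mode — the MAP estimate.

1.3590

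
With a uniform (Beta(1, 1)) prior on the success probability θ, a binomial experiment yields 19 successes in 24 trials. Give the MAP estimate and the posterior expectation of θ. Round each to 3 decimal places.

θ_MAP = 0.792, E[θ|data] = 0.769

Posterior: Beta(1+19, 1+5) = Beta(20, 6).
Mode = (20−1)/(20+6−2) = 19/24 = 0.792.
Mean = 20/(20+6) = 20/26 = 0.769.
Mode > mean: the posterior has a left tail.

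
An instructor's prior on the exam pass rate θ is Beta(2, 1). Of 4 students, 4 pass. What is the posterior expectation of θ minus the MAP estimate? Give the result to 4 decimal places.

-0.1429

Posterior: Beta(2+4, 1+0) = Beta(6, 1).
Since β = 1 ≤ 1 and α > 1, the Beta density is monotone increasing on [0,1]; the mode is at 1.
Mean = 6/(6+1) = 0.8571.
Difference = 0.8571 − 1.0000 = -0.1429.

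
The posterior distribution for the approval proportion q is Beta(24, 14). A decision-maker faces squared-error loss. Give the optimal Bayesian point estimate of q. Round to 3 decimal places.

0.632

Mode = (24−1)/(24+14−2) = 23/36 = 0.639.
Mean = 24/(24+14) = 24/38 = 0.632.
Squared-error loss ⇒ the optimal estimator is the posterior mean.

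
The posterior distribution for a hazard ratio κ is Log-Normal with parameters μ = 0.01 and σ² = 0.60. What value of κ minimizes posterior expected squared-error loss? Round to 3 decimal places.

Mode = exp(μ − σ²) = exp(-0.59) = 0.554.
Mean = exp(μ + σ²/2) = exp(0.310) = 1.363.
Squared-error loss ⇒ the optimal estimator is the posterior mean.

1.363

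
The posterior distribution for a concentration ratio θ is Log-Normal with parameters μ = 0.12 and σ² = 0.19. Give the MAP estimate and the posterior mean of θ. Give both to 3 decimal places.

θ_MAP = 0.932, E[θ|data] = 1.240

Mode = exp(μ − σ²) = exp(-0.07) = 0.932.
Mean = exp(μ + σ²/2) = exp(0.215) = 1.240.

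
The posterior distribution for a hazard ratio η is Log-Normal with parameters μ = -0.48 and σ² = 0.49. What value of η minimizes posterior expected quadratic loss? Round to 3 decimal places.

0.791

Mode = exp(μ − σ²) = exp(-0.97) = 0.379.
Mean = exp(μ + σ²/2) = exp(-0.235) = 0.791.
Quadratic loss ⇒ the optimal estimator is the posterior mean.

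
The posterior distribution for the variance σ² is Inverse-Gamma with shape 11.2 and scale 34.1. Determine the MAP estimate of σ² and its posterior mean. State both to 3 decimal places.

Mode = β/(α+1) = 34.1/12.2 = 2.795.
Mean = β/(α−1) = 34.1/10.2 = 3.343.
Right-skewed posterior ⇒ mode < mean.

MAP estimate = 2.795, posterior mean = 3.343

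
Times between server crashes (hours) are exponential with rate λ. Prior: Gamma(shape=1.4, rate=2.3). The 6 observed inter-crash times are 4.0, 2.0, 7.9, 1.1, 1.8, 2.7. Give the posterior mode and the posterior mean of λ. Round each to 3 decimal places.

posterior mode = 0.294, posterior mean = 0.339

Σ times = 19.5. Posterior: Gamma(shape = 1.4+6 = 7.4, rate = 2.3+19.5 = 21.8).
Mode = (α−1)/β = 6.4/21.8 = 0.294.
Mean = α/β = 7.4/21.8 = 0.339.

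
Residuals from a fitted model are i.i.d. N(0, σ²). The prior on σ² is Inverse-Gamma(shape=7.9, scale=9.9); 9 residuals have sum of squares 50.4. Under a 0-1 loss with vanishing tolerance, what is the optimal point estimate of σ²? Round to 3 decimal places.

Posterior: Inverse-Gamma(shape = 7.9+9/2 = 12.4, scale = 9.9+50.4/2 = 35.1).
Mode = β/(α+1) = 35.1/13.4 = 2.619.
Mean = β/(α−1) = 35.1/11.4 = 3.079.
This is the posterior mode — the MAP estimate.

2.619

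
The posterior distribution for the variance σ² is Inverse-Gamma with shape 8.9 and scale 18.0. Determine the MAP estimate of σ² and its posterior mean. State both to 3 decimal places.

MAP = 1.818, posterior mean = 2.278

Mode = β/(α+1) = 18.0/9.9 = 1.818.
Mean = β/(α−1) = 18.0/7.9 = 2.278.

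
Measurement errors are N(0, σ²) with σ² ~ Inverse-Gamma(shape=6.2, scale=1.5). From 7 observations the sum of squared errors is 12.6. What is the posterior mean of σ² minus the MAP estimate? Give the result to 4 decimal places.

Posterior: Inverse-Gamma(shape = 6.2+7/2 = 9.7, scale = 1.5+12.6/2 = 7.8).
Mode = β/(α+1) = 7.8/10.7 = 0.7290.
Mean = β/(α−1) = 7.8/8.7 = 0.8966.
Difference = 0.8966 − 0.7290 = 0.1676.

0.1676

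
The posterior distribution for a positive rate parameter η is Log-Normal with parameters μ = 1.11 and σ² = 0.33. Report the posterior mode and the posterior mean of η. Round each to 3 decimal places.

Mode = exp(μ − σ²) = exp(0.78) = 2.181.
Mean = exp(μ + σ²/2) = exp(1.275) = 3.579.

posterior mode = 2.181, posterior mean = 3.579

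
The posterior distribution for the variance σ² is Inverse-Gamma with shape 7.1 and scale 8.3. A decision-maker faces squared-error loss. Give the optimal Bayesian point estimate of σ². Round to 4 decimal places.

1.3607

Mode = β/(α+1) = 8.3/8.1 = 1.0247.
Mean = β/(α−1) = 8.3/6.1 = 1.3607.
Squared-error loss ⇒ the optimal estimator is the posterior mean.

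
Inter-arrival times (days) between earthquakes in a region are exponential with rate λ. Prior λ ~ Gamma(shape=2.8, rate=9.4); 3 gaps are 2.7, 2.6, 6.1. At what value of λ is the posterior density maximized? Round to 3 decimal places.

0.231

Σ times = 11.4. Posterior: Gamma(shape = 2.8+3 = 5.8, rate = 9.4+11.4 = 20.8).
Mode = (α−1)/β = 4.8/20.8 = 0.231.
Mean = α/β = 5.8/20.8 = 0.279.
This is the posterior mode — the MAP estimate.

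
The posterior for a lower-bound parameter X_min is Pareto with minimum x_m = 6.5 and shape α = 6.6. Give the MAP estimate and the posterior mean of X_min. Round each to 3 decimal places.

MAP = 6.500, posterior mean = 7.661

The Pareto density is strictly decreasing on [x_m, ∞), so the mode is x_m = 6.500.
Mean = α·x_m/(α−1) = 6.6·6.5/5.6 = 7.661.
The mean is pulled above the mode by the posterior's right skew.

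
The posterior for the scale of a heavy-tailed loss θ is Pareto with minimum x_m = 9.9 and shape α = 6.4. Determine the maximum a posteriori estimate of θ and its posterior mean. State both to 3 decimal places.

The Pareto density is strictly decreasing on [x_m, ∞), so the mode is x_m = 9.900.
Mean = α·x_m/(α−1) = 6.4·9.9/5.4 = 11.733.
The posterior is right-skewed, so the mean exceeds the mode.

MAP = 9.900, posterior mean = 11.733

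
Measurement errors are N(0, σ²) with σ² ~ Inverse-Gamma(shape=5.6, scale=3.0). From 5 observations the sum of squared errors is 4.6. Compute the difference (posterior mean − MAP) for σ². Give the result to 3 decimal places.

0.164

Posterior: Inverse-Gamma(shape = 5.6+5/2 = 8.1, scale = 3.0+4.6/2 = 5.3).
Mode = β/(α+1) = 5.3/9.1 = 0.582.
Mean = β/(α−1) = 5.3/7.1 = 0.746.
Difference = 0.746 − 0.582 = 0.164.
Mean > mode: the posterior has a right tail.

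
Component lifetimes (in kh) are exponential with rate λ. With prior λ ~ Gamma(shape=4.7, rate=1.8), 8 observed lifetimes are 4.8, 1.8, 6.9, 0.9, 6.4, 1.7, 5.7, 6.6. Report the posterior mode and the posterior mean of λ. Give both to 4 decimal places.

Σ times = 34.8. Posterior: Gamma(shape = 4.7+8 = 12.7, rate = 1.8+34.8 = 36.6).
Mode = (α−1)/β = 11.7/36.6 = 0.3197.
Mean = α/β = 12.7/36.6 = 0.3470.
Mean > mode: the posterior has a right tail.

λ_MAP = 0.3197, E[λ|data] = 0.3470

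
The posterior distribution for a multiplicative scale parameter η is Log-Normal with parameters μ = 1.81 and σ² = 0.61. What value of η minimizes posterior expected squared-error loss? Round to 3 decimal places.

8.290

Mode = exp(μ − σ²) = exp(1.20) = 3.320.
Mean = exp(μ + σ²/2) = exp(2.115) = 8.290.
Squared-error loss ⇒ the optimal estimator is the posterior mean.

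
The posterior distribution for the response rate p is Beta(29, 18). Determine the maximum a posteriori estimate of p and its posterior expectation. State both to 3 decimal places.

Mode = (29−1)/(29+18−2) = 28/45 = 0.622.
Mean = 29/(29+18) = 29/47 = 0.617.
Mode > mean: the posterior has a left tail.

MAP = 0.622, posterior mean = 0.617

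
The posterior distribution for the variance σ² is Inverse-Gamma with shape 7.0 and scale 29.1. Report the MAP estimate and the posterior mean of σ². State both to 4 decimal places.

σ²_MAP = 3.6375, E[σ²|data] = 4.8500

Mode = β/(α+1) = 29.1/8.0 = 3.6375.
Mean = β/(α−1) = 29.1/6.0 = 4.8500.
Right-skewed posterior ⇒ mode < mean.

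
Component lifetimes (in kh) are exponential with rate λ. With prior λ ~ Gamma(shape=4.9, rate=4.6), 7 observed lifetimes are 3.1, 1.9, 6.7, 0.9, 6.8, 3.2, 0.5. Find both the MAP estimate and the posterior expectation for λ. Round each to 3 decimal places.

Σ times = 23.1. Posterior: Gamma(shape = 4.9+7 = 11.9, rate = 4.6+23.1 = 27.7).
Mode = (α−1)/β = 10.9/27.7 = 0.394.
Mean = α/β = 11.9/27.7 = 0.430.

MAP estimate = 0.394, posterior expectation = 0.430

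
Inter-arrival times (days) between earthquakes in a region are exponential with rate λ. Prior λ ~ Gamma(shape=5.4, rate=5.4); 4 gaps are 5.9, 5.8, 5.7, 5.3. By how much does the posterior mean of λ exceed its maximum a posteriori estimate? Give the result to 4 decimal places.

0.0356

Σ times = 22.7. Posterior: Gamma(shape = 5.4+4 = 9.4, rate = 5.4+22.7 = 28.1).
Mode = (α−1)/β = 8.4/28.1 = 0.2989.
Mean = α/β = 9.4/28.1 = 0.3345.
Difference = 0.3345 − 0.2989 = 0.0356.
The posterior is right-skewed, so the mean exceeds the mode.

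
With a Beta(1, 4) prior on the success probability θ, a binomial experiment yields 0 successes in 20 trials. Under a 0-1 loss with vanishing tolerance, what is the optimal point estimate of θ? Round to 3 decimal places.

0.000

Posterior: Beta(1+0, 4+20) = Beta(1, 24).
Since α = 1 ≤ 1 and β > 1, the Beta density is monotone decreasing on [0,1]; the mode is at 0.
Mean = 1/(1+24) = 0.040.
This is the posterior mode — the MAP estimate.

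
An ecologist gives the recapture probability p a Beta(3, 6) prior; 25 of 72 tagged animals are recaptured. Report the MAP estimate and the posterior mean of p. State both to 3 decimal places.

MAP: 0.342. Posterior mean: 0.346.

Posterior: Beta(3+25, 6+47) = Beta(28, 53).
Mode = (28−1)/(28+53−2) = 27/79 = 0.342.
Mean = 28/(28+53) = 28/81 = 0.346.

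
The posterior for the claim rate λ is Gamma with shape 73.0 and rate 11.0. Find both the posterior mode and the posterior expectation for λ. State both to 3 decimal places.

λ_MAP = 6.545, E[λ|data] = 6.636

Mode = (α−1)/β = 72.0/11.0 = 6.545.
Mean = α/β = 73.0/11.0 = 6.636.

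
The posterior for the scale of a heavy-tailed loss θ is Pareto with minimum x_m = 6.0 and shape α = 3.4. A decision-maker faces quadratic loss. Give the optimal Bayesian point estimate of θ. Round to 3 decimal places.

The Pareto density is strictly decreasing on [x_m, ∞), so the mode is x_m = 6.000.
Mean = α·x_m/(α−1) = 3.4·6.0/2.4 = 8.500.
Quadratic loss ⇒ the optimal estimator is the posterior mean.

8.500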